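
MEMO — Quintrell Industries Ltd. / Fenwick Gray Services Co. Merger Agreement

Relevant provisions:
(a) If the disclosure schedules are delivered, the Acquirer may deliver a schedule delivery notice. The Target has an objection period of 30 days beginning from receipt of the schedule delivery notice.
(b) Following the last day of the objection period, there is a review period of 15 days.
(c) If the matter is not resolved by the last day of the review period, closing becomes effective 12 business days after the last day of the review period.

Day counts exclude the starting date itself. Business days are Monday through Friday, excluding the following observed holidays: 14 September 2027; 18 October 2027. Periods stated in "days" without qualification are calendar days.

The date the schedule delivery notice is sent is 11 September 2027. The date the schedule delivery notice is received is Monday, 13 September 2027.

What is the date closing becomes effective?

15 November 2027

Adding 30 calendar days to 13 September 2027 gives 13 October 2027, which is the last day of the objection period.
Adding 15 calendar days to 13 October 2027 gives 28 October 2027, which is the last day of the review period.
The date closing becomes effective: counting 12 business days from Thursday, 28 October 2027 (Oct 29, Nov 1, Nov 2, Nov 3, …, Nov 11, Nov 12, Nov 15, skipping weekends) reaches Monday, 15 November 2027.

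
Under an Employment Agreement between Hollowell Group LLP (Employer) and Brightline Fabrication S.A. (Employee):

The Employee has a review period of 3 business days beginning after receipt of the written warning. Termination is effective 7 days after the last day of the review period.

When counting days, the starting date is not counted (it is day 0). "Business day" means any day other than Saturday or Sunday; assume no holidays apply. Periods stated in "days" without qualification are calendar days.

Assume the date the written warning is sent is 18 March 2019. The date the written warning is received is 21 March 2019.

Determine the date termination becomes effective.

2 April 2019

The last day of the review period: 3 business days after Thursday, 21 March 2019, skipping weekends — Mar 22, Mar 25, Mar 26 — lands on Tuesday, 26 March 2019.
The date termination becomes effective: 26 March 2019 + 7 days = 2 April 2019.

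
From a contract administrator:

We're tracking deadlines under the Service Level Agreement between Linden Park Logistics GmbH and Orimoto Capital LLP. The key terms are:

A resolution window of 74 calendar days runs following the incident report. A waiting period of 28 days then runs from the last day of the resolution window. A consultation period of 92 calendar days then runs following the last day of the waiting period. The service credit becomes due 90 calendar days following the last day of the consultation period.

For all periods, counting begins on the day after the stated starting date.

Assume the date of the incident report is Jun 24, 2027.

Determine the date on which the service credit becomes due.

Apr 3, 2028

The last day of the resolution window: 74 calendar days after Jun 24, 2027 is Sep 6, 2027.
Adding 28 calendar days to Sep 6, 2027 gives Oct 4, 2027, which is the last day of the waiting period.
Adding 92 calendar days to Oct 4, 2027 gives Jan 4, 2028, which is the last day of the consultation period.
The date on which the service credit becomes due: 90 calendar days after Jan 4, 2028 is Apr 3, 2028.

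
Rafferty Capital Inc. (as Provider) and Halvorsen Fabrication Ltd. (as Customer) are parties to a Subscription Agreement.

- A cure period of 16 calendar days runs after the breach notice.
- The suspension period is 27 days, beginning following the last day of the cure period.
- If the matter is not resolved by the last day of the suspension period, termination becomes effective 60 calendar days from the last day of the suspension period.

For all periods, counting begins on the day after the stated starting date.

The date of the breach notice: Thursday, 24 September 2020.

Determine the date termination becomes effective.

5 January 2021

The last day of the cure period: 16 calendar days after 24 September 2020 is 10 October 2020.
Adding 27 calendar days to 10 October 2020 gives 6 November 2020, which is the last day of the suspension period.
Adding 60 calendar days to 6 November 2020 gives 5 January 2021, which is the date termination becomes effective.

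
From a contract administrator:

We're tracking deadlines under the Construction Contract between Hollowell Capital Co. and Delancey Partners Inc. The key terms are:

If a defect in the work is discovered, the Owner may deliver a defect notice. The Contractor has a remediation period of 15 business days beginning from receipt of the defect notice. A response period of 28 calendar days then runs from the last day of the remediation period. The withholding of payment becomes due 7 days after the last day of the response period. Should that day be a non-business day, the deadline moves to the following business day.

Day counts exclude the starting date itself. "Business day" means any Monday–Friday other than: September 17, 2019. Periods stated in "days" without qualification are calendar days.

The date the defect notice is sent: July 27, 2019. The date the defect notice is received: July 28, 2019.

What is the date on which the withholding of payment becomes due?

From Sunday, July 28, 2019, 15 business days (Jul 29, Jul 30, Jul 31, Aug 1, …, Aug 14, Aug 15, Aug 16, skipping weekends) brings us to Friday, August 16, 2019, which is the last day of the remediation period.
The last day of the response period: 28 calendar days after August 16, 2019 is September 13, 2019.
The date on which the withholding of payment becomes due: 7 calendar days after September 13, 2019 is September 20, 2019. September 20, 2019 is a Friday and is not a listed holiday, so no roll-forward applies.

September 20, 2019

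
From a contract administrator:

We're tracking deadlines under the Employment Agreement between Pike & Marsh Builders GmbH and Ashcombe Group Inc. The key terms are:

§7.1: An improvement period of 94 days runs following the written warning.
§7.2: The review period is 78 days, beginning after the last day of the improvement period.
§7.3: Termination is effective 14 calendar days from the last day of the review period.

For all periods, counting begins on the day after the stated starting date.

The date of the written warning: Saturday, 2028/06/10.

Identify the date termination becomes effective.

2028/12/13

The last day of the improvement period: 2028/06/10 + 94 days = 2028/09/12.
The last day of the review period: 78 calendar days after 2028/09/12 is 2028/11/29.
The date termination becomes effective: 2028/11/29 + 14 days = 2028/12/13.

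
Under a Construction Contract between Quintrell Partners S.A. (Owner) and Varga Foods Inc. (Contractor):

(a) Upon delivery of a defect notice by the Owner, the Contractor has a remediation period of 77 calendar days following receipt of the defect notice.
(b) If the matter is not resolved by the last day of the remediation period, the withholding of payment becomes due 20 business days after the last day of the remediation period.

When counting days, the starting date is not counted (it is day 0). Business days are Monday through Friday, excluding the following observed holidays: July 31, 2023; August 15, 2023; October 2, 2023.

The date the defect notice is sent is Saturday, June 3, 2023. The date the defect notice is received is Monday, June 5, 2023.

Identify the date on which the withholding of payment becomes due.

The last day of the remediation period: June 5, 2023 + 77 days = August 21, 2023.
From Monday, August 21, 2023, 20 business days (Aug 22, Aug 23, Aug 24, Aug 25, …, Sep 14, Sep 15, Sep 18, skipping weekends) brings us to Monday, September 18, 2023, which is the date on which the withholding of payment becomes due.

September 18, 2023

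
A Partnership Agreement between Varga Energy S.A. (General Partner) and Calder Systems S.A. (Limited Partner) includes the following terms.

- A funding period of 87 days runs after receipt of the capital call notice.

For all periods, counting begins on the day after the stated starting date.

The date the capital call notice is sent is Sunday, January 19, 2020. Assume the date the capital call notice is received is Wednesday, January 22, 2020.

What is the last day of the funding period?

April 18, 2020

Adding 87 calendar days to January 22, 2020 gives April 18, 2020, which is the last day of the funding period.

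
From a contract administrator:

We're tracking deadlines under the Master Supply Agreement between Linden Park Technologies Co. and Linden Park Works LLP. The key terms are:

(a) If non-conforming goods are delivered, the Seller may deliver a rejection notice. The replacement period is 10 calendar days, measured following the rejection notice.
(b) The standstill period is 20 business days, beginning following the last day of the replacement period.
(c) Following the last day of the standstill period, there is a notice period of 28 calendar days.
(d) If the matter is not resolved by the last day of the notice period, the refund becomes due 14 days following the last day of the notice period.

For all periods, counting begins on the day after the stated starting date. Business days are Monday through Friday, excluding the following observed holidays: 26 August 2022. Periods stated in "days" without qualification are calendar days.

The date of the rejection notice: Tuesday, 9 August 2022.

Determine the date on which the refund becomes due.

31 October 2022

Adding 10 calendar days to 9 August 2022 gives 19 August 2022, which is the last day of the replacement period.
The last day of the standstill period: 20 business days after Friday, 19 August 2022, skipping weekends and the listed holiday on Aug 26 — Aug 22, Aug 23, Aug 24, Aug 25, …, Sep 15, Sep 16, Sep 19 — lands on Monday, 19 September 2022.
The last day of the notice period: 19 September 2022 + 28 days = 17 October 2022.
Adding 14 calendar days to 17 October 2022 gives 31 October 2022, which is the date on which the refund becomes due.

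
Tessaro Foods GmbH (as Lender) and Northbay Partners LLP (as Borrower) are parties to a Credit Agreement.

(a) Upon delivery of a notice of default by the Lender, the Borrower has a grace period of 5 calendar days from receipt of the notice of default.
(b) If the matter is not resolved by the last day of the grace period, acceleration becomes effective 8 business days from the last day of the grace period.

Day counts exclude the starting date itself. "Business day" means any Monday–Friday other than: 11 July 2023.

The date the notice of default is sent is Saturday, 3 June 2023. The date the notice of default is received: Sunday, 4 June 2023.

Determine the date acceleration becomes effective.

21 June 2023

The last day of the grace period: 5 calendar days after 4 June 2023 is 9 June 2023.
From Friday, 9 June 2023, 8 business days (Jun 12, Jun 13, Jun 14, Jun 15, Jun 16, Jun 19, Jun 20, Jun 21, skipping weekends) brings us to Wednesday, 21 June 2023, which is the date acceleration becomes effective.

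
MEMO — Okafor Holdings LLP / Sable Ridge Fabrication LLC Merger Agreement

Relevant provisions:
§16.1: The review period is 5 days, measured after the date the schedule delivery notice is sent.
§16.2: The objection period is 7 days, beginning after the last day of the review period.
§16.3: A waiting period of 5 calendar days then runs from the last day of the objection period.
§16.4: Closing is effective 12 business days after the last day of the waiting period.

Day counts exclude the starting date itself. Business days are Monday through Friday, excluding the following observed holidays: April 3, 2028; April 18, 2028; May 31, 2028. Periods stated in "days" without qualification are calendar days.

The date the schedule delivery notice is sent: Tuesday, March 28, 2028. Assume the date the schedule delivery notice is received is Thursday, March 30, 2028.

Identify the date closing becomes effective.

The last day of the review period: March 28, 2028 + 5 days = April 2, 2028.
The last day of the objection period: April 2, 2028 + 7 days = April 9, 2028.
The last day of the waiting period: April 9, 2028 + 5 days = April 14, 2028.
The date closing becomes effective: counting 12 business days from Friday, April 14, 2028 (Apr 17, Apr 19, Apr 20, Apr 21, …, May 1, May 2, May 3, skipping weekends and the listed holiday on Apr 18) reaches Wednesday, May 3, 2028.

May 3, 2028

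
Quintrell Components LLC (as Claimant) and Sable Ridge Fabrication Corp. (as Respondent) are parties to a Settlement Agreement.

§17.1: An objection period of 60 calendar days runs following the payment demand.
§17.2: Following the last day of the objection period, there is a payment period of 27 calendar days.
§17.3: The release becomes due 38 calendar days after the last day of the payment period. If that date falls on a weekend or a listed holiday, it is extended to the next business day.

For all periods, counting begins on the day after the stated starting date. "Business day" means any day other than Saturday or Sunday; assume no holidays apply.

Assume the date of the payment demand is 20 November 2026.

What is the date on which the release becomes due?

25 March 2027

Adding 60 calendar days to 20 November 2026 gives 19 January 2027, which is the last day of the objection period.
The last day of the payment period: 27 calendar days after 19 January 2027 is 15 February 2027.
The date on which the release becomes due: 38 calendar days after 15 February 2027 is 25 March 2027. 25 March 2027 is a Thursday, so no roll-forward applies.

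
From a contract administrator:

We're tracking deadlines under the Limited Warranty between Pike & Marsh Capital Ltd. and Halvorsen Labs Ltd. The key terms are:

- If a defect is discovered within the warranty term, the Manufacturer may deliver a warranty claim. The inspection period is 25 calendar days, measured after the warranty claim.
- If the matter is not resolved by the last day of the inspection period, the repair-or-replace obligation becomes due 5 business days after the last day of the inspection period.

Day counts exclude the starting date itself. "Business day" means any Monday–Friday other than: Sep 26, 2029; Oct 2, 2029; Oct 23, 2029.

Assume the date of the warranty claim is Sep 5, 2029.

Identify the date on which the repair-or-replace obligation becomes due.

The last day of the inspection period: Sep 5, 2029 + 25 days = Sep 30, 2029.
From Sunday, Sep 30, 2029, 5 business days (Oct 1, Oct 3, Oct 4, Oct 5, Oct 8, skipping weekends and the listed holiday on Oct 2) brings us to Monday, Oct 8, 2029, which is the date on which the repair-or-replace obligation becomes due.

Oct 8, 2029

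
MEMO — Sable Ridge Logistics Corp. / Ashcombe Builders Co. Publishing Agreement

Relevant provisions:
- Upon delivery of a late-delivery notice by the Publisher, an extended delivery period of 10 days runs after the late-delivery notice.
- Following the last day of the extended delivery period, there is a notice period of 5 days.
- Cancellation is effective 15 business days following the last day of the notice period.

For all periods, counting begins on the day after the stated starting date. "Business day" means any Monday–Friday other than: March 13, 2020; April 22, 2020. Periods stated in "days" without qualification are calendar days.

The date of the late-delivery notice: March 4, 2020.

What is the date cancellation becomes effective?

April 9, 2020

Adding 10 calendar days to March 4, 2020 gives March 14, 2020, which is the last day of the extended delivery period.
Adding 5 calendar days to March 14, 2020 gives March 19, 2020, which is the last day of the notice period.
From Thursday, March 19, 2020, 15 business days (Mar 20, Mar 23, Mar 24, Mar 25, …, Apr 7, Apr 8, Apr 9, skipping weekends) brings us to Thursday, April 9, 2020, which is the date cancellation becomes effective.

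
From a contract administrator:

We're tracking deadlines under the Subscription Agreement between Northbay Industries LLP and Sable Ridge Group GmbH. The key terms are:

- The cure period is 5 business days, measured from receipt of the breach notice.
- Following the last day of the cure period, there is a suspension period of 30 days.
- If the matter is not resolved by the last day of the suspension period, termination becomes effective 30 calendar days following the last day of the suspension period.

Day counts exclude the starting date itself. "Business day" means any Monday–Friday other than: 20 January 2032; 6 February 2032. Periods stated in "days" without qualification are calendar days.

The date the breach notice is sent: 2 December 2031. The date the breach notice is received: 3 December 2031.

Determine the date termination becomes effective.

8 February 2032

The last day of the cure period: counting 5 business days from Wednesday, 3 December 2031 (Dec 4, Dec 5, Dec 8, Dec 9, Dec 10, skipping weekends) reaches Wednesday, 10 December 2031.
Adding 30 calendar days to 10 December 2031 gives 9 January 2032, which is the last day of the suspension period.
Adding 30 calendar days to 9 January 2032 gives 8 February 2032, which is the date termination becomes effective.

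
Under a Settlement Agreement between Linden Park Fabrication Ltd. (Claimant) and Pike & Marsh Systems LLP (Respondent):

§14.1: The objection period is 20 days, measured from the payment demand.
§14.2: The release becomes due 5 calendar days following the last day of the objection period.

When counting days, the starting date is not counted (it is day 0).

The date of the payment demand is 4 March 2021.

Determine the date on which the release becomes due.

29 March 2021

The last day of the objection period: 4 March 2021 + 20 days = 24 March 2021.
Adding 5 calendar days to 24 March 2021 gives 29 March 2021, which is the date on which the release becomes due.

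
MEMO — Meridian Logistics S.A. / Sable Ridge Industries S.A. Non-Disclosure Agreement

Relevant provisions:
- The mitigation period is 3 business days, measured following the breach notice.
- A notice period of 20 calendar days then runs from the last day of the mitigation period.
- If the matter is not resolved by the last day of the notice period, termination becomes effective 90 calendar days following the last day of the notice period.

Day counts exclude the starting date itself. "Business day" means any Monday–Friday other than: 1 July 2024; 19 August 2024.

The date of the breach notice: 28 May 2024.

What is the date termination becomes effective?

18 September 2024

From Tuesday, 28 May 2024, 3 business days (May 29, May 30, May 31, skipping weekends) brings us to Friday, 31 May 2024, which is the last day of the mitigation period.
The last day of the notice period: 20 calendar days after 31 May 2024 is 20 June 2024.
Adding 90 calendar days to 20 June 2024 gives 18 September 2024, which is the date termination becomes effective.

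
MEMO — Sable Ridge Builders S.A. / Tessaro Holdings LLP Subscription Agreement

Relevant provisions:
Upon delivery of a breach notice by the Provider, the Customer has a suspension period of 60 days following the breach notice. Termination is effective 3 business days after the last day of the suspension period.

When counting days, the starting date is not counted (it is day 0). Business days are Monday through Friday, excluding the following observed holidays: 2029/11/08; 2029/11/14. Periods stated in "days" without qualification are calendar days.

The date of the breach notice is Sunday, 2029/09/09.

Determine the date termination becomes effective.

The last day of the suspension period: 60 calendar days after 2029/09/09 is 2029/11/08.
From Thursday, 2029/11/08, 3 business days (Nov 9, Nov 12, Nov 13, skipping weekends) brings us to Tuesday, 2029/11/13, which is the date termination becomes effective.

2029/11/13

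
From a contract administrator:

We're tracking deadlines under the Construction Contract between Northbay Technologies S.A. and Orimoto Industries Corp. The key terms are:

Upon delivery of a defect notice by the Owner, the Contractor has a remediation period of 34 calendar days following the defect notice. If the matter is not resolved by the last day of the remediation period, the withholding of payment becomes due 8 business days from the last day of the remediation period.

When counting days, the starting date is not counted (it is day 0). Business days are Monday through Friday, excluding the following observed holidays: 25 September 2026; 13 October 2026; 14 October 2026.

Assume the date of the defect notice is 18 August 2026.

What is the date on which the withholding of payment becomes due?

2 October 2026

Adding 34 calendar days to 18 August 2026 gives 21 September 2026, which is the last day of the remediation period.
From Monday, 21 September 2026, 8 business days (Sep 22, Sep 23, Sep 24, Sep 28, Sep 29, Sep 30, Oct 1, Oct 2, skipping weekends and the listed holiday on Sep 25) brings us to Friday, 2 October 2026, which is the date on which the withholding of payment becomes due.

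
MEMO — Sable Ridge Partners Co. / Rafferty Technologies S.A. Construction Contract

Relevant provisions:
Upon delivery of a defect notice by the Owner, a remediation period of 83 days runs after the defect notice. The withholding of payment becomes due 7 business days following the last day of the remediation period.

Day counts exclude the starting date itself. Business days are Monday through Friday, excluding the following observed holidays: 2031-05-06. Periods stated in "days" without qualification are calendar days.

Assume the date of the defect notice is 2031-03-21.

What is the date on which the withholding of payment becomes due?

The last day of the remediation period: 83 calendar days after 2031-03-21 is 2031-06-12.
The date on which the withholding of payment becomes due: 7 business days after Thursday, 2031-06-12, skipping weekends — Jun 13, Jun 16, Jun 17, Jun 18, Jun 19, Jun 20, Jun 23 — lands on Monday, 2031-06-23.

2031-06-23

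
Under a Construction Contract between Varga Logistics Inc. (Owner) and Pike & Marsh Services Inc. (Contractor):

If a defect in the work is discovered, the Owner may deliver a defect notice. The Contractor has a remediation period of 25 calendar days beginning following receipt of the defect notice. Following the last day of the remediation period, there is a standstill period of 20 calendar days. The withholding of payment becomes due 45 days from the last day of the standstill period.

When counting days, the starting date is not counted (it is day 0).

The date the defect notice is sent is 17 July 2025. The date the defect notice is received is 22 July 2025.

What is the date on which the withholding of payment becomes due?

20 October 2025

The last day of the remediation period: 25 calendar days after 22 July 2025 is 16 August 2025.
Adding 20 calendar days to 16 August 2025 gives 5 September 2025, which is the last day of the standstill period.
The date on which the withholding of payment becomes due: 5 September 2025 + 45 days = 20 October 2025.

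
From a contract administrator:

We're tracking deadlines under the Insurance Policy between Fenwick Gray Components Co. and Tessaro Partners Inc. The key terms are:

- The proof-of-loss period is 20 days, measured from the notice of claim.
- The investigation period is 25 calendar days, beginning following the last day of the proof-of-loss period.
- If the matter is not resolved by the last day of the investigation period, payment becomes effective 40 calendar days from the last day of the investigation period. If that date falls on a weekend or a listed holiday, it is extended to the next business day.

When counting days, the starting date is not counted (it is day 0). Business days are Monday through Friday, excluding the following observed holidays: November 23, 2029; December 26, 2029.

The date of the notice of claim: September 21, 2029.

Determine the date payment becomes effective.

December 17, 2029

Adding 20 calendar days to September 21, 2029 gives October 11, 2029, which is the last day of the proof-of-loss period.
The last day of the investigation period: 25 calendar days after October 11, 2029 is November 5, 2029.
The date payment becomes effective: 40 calendar days after November 5, 2029 is December 15, 2029. That falls on a Saturday, so it rolls to the next business day, Monday, December 17, 2029.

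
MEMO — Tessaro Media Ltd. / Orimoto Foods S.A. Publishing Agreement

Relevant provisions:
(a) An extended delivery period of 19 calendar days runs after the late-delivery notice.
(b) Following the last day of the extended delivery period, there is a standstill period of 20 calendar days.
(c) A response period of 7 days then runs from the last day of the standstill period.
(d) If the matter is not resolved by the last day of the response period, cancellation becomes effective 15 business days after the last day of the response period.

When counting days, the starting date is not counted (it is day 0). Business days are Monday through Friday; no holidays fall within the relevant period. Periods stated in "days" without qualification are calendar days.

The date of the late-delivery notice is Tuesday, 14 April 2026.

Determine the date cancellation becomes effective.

The last day of the extended delivery period: 19 calendar days after 14 April 2026 is 3 May 2026.
Adding 20 calendar days to 3 May 2026 gives 23 May 2026, which is the last day of the standstill period.
The last day of the response period: 23 May 2026 + 7 days = 30 May 2026.
From Saturday, 30 May 2026, 15 business days (Jun 1, Jun 2, Jun 3, Jun 4, …, Jun 17, Jun 18, Jun 19, skipping weekends) brings us to Friday, 19 June 2026, which is the date cancellation becomes effective.

19 June 2026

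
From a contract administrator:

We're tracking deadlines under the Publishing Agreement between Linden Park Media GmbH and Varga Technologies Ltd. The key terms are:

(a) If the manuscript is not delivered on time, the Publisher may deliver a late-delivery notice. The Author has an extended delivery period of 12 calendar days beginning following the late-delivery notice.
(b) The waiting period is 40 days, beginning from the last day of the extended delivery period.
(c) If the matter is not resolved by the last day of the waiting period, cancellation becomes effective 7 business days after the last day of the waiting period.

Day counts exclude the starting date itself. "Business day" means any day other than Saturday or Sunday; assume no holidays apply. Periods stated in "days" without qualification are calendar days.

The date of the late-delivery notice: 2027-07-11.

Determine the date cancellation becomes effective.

The last day of the extended delivery period: 2027-07-11 + 12 days = 2027-07-23.
The last day of the waiting period: 2027-07-23 + 40 days = 2027-09-01.
The date cancellation becomes effective: 7 business days after Wednesday, 2027-09-01, skipping weekends — Sep 2, Sep 3, Sep 6, Sep 7, Sep 8, Sep 9, Sep 10 — lands on Friday, 2027-09-10.

2027-09-10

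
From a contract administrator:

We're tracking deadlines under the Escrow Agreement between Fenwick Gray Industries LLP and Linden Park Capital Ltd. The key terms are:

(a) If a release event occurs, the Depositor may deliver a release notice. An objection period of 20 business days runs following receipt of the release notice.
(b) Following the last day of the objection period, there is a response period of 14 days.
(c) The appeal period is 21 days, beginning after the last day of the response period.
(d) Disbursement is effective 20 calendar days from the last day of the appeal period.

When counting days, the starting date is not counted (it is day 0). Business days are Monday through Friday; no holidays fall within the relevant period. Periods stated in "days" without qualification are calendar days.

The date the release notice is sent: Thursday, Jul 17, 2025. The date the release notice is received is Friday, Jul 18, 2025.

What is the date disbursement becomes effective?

The last day of the objection period: 20 business days after Friday, Jul 18, 2025, skipping weekends — Jul 21, Jul 22, Jul 23, Jul 24, …, Aug 13, Aug 14, Aug 15 — lands on Friday, Aug 15, 2025.
The last day of the response period: Aug 15, 2025 + 14 days = Aug 29, 2025.
Adding 21 calendar days to Aug 29, 2025 gives Sep 19, 2025, which is the last day of the appeal period.
The date disbursement becomes effective: Sep 19, 2025 + 20 days = Oct 9, 2025.

Oct 9, 2025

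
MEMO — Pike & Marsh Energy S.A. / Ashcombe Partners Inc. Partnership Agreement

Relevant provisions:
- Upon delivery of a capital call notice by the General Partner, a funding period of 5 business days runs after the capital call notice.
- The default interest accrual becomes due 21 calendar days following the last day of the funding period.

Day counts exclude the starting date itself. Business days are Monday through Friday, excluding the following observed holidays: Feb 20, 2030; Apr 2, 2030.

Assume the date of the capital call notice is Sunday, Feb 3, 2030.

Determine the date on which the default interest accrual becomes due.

The last day of the funding period: counting 5 business days from Sunday, Feb 3, 2030 (Feb 4, Feb 5, Feb 6, Feb 7, Feb 8, skipping weekends) reaches Friday, Feb 8, 2030.
The date on which the default interest accrual becomes due: Feb 8, 2030 + 21 days = Mar 1, 2030.

Mar 1, 2030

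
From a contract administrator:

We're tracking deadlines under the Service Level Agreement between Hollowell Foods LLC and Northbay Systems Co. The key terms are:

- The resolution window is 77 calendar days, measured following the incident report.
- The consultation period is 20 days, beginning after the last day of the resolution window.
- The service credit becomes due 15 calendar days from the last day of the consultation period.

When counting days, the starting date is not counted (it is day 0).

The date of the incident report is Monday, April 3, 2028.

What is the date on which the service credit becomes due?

July 24, 2028

Adding 77 calendar days to April 3, 2028 gives June 19, 2028, which is the last day of the resolution window.
Adding 20 calendar days to June 19, 2028 gives July 9, 2028, which is the last day of the consultation period.
Adding 15 calendar days to July 9, 2028 gives July 24, 2028, which is the date on which the service credit becomes due.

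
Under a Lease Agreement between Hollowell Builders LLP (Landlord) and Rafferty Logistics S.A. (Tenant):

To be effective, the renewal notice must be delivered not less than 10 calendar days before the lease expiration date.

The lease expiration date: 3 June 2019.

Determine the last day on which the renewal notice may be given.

Counting back 10 calendar days from 3 June 2019 gives 24 May 2019.

24 May 2019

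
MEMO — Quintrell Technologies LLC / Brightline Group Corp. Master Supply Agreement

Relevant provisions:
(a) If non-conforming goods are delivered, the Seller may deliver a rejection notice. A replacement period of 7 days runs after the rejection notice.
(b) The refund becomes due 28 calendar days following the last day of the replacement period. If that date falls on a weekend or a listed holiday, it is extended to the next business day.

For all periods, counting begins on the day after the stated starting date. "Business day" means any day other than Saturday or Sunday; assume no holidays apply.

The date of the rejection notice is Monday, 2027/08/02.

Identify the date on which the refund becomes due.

2027/09/06

The last day of the replacement period: 2027/08/02 + 7 days = 2027/08/09.
The date on which the refund becomes due: 2027/08/09 + 28 days = 2027/09/06. 2027/09/06 is a Monday, so no roll-forward applies.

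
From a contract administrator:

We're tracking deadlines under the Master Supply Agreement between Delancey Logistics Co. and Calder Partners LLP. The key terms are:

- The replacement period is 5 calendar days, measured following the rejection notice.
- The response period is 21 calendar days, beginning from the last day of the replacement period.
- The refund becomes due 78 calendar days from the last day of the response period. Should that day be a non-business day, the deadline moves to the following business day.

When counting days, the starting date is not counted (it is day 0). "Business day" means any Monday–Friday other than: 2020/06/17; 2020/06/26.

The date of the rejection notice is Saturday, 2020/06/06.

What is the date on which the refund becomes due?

The last day of the replacement period: 2020/06/06 + 5 days = 2020/06/11.
Adding 21 calendar days to 2020/06/11 gives 2020/07/02, which is the last day of the response period.
The date on which the refund becomes due: 2020/07/02 + 78 days = 2020/09/18. 2020/09/18 is a Friday and is not a listed holiday, so no roll-forward applies.

2020/09/18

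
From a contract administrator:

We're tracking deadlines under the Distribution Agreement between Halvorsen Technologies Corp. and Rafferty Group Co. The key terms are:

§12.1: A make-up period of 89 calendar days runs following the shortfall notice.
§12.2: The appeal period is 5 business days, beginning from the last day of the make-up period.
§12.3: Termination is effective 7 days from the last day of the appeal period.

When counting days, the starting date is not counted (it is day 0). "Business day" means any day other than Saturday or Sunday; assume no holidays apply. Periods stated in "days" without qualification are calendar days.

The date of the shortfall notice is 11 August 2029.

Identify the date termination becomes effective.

22 November 2029

Adding 89 calendar days to 11 August 2029 gives 8 November 2029, which is the last day of the make-up period.
The last day of the appeal period: counting 5 business days from Thursday, 8 November 2029 (Nov 9, Nov 12, Nov 13, Nov 14, Nov 15, skipping weekends) reaches Thursday, 15 November 2029.
Adding 7 calendar days to 15 November 2029 gives 22 November 2029, which is the date termination becomes effective.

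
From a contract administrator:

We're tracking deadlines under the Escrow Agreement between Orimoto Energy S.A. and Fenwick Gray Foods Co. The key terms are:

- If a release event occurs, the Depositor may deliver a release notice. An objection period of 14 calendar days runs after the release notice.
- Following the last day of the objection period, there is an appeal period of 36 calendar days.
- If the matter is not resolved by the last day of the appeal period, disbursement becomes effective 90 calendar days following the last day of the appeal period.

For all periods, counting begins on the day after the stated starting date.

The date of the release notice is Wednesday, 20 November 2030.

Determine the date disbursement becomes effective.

The last day of the objection period: 14 calendar days after 20 November 2030 is 4 December 2030.
The last day of the appeal period: 4 December 2030 + 36 days = 9 January 2031.
The date disbursement becomes effective: 90 calendar days after 9 January 2031 is 9 April 2031.

9 April 2031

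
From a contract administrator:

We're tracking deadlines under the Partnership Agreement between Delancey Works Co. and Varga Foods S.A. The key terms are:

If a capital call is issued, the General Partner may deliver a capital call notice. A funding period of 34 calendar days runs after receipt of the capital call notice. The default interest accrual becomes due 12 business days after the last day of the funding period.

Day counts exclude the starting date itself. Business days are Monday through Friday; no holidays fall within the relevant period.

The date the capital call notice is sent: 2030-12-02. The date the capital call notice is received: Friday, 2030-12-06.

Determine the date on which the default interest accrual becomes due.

2031-01-27

The last day of the funding period: 2030-12-06 + 34 days = 2031-01-09.
The date on which the default interest accrual becomes due: 12 business days after Thursday, 2031-01-09, skipping weekends — Jan 10, Jan 13, Jan 14, Jan 15, …, Jan 23, Jan 24, Jan 27 — lands on Monday, 2031-01-27.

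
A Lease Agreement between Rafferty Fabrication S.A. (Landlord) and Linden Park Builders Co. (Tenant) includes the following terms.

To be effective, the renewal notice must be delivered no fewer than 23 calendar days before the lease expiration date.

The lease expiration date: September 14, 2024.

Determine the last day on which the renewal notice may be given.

September 14, 2024 minus 23 days is August 22, 2024.

August 22, 2024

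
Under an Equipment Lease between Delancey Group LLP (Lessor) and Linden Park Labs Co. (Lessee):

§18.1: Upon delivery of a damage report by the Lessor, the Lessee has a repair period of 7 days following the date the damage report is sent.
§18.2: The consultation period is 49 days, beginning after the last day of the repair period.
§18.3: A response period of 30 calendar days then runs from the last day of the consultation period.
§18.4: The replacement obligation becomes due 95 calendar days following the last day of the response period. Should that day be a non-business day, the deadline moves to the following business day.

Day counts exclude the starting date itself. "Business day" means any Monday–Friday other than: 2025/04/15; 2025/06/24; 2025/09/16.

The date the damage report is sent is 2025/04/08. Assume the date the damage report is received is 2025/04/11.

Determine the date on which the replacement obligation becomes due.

The last day of the repair period: 2025/04/08 + 7 days = 2025/04/15.
The last day of the consultation period: 2025/04/15 + 49 days = 2025/06/03.
Adding 30 calendar days to 2025/06/03 gives 2025/07/03, which is the last day of the response period.
The date on which the replacement obligation becomes due: 2025/07/03 + 95 days = 2025/10/06. 2025/10/06 is a Monday and is not a listed holiday, so no roll-forward applies.

2025/10/06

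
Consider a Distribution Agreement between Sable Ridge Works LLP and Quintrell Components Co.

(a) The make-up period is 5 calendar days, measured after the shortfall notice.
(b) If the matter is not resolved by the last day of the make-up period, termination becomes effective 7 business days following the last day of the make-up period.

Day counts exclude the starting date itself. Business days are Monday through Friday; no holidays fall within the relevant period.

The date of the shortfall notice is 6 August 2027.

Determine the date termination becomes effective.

20 August 2027

The last day of the make-up period: 6 August 2027 + 5 days = 11 August 2027.
The date termination becomes effective: 7 business days after Wednesday, 11 August 2027, skipping weekends — Aug 12, Aug 13, Aug 16, Aug 17, Aug 18, Aug 19, Aug 20 — lands on Friday, 20 August 2027.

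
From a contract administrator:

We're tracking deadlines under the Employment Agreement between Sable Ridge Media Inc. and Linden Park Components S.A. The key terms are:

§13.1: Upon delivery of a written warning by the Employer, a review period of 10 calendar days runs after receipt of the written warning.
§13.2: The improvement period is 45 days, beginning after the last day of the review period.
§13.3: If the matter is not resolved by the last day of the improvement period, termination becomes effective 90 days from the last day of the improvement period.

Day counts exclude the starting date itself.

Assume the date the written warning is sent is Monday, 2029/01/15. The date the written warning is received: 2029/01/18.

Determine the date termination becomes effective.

The last day of the review period: 2029/01/18 + 10 days = 2029/01/28.
The last day of the improvement period: 2029/01/28 + 45 days = 2029/03/14.
The date termination becomes effective: 90 calendar days after 2029/03/14 is 2029/06/12.

2029/06/12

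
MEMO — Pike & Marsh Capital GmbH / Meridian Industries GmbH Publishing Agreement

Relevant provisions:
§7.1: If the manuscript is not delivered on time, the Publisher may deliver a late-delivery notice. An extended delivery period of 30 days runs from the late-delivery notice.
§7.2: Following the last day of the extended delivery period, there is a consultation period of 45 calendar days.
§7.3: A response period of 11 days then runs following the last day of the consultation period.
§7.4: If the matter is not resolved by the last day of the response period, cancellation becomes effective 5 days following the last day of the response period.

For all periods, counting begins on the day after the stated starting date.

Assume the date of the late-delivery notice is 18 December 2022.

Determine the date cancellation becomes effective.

Adding 30 calendar days to 18 December 2022 gives 17 January 2023, which is the last day of the extended delivery period.
The last day of the consultation period: 45 calendar days after 17 January 2023 is 3 March 2023.
The last day of the response period: 11 calendar days after 3 March 2023 is 14 March 2023.
Adding 5 calendar days to 14 March 2023 gives 19 March 2023, which is the date cancellation becomes effective.

19 March 2023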